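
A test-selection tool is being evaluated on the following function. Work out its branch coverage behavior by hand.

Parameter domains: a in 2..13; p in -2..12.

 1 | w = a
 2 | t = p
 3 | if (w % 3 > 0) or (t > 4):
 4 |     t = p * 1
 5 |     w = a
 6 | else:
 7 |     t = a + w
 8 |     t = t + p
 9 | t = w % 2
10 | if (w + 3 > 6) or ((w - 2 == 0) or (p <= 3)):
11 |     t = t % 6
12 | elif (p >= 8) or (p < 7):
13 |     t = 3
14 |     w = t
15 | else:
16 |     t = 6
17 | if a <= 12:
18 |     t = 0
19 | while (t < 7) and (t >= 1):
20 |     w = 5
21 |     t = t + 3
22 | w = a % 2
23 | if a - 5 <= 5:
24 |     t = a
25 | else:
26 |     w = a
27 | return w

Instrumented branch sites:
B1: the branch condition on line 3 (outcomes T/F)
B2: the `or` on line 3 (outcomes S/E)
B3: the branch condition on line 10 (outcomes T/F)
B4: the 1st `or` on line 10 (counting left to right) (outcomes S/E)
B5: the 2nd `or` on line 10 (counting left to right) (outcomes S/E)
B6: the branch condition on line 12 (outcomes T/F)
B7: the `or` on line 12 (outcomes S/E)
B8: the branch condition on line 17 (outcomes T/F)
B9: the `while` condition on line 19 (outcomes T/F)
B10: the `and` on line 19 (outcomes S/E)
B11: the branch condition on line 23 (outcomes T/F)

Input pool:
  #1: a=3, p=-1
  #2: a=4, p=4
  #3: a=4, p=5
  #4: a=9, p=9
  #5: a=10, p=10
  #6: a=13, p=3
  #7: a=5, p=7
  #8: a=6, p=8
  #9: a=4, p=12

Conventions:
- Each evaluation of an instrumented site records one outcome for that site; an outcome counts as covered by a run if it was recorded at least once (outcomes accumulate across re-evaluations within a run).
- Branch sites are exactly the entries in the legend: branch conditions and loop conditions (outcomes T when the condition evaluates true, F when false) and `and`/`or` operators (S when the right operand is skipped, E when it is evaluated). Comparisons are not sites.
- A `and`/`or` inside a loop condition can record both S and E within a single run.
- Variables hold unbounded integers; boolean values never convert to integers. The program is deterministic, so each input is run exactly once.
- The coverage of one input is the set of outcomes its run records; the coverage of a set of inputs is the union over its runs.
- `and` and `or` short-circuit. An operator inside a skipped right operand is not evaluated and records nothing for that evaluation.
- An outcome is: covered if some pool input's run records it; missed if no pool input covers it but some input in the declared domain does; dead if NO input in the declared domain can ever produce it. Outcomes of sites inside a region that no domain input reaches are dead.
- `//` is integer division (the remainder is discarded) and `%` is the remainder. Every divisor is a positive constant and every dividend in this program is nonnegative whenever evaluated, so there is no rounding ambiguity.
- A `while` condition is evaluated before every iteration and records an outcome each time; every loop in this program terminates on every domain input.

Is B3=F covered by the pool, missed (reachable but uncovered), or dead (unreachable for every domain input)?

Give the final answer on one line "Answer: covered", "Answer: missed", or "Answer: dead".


no pool input records B3=F
but domain input (a=3, p=4) does record it -> reachable, so missed
Answer: missed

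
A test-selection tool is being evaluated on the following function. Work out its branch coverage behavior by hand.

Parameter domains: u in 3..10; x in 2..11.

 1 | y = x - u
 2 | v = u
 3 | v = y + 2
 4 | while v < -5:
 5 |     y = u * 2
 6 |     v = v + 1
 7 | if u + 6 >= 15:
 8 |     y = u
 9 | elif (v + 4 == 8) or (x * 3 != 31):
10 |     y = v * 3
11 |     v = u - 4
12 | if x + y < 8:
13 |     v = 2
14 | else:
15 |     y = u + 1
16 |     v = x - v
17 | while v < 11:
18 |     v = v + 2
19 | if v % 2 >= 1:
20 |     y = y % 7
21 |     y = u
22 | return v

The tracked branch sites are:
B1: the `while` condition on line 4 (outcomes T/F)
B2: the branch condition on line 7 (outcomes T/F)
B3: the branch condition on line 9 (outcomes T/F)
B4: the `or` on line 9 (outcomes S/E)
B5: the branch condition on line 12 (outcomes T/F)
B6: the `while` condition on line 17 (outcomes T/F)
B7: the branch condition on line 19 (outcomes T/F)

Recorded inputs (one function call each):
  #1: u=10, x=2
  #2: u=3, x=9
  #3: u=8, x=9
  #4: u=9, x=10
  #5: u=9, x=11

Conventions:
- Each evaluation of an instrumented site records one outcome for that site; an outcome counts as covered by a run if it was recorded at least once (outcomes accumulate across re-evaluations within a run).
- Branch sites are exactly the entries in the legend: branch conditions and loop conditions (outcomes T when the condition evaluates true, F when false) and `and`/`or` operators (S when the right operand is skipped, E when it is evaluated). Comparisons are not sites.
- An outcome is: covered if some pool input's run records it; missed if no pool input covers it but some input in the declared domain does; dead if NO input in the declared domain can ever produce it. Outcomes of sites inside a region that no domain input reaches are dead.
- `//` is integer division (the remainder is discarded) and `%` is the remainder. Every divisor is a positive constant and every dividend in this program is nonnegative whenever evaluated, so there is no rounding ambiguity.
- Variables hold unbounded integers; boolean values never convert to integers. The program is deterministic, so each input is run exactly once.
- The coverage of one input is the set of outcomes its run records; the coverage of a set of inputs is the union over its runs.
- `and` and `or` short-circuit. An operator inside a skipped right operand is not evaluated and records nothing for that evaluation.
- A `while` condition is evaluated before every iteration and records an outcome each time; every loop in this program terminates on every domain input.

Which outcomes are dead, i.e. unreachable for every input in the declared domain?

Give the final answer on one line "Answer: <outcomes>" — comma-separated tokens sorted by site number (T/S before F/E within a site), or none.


exhaustive pass over the 80-input domain:
  B3=F: no domain input ever produces it -> dead
  reachable outcomes have witnesses, e.g. B1=T (e.g. u=10, x=2), B1=F (e.g. u=3, x=2), B2=T (e.g. u=9, x=2), B2=F (e.g. u=3, x=2)
Answer: B3=F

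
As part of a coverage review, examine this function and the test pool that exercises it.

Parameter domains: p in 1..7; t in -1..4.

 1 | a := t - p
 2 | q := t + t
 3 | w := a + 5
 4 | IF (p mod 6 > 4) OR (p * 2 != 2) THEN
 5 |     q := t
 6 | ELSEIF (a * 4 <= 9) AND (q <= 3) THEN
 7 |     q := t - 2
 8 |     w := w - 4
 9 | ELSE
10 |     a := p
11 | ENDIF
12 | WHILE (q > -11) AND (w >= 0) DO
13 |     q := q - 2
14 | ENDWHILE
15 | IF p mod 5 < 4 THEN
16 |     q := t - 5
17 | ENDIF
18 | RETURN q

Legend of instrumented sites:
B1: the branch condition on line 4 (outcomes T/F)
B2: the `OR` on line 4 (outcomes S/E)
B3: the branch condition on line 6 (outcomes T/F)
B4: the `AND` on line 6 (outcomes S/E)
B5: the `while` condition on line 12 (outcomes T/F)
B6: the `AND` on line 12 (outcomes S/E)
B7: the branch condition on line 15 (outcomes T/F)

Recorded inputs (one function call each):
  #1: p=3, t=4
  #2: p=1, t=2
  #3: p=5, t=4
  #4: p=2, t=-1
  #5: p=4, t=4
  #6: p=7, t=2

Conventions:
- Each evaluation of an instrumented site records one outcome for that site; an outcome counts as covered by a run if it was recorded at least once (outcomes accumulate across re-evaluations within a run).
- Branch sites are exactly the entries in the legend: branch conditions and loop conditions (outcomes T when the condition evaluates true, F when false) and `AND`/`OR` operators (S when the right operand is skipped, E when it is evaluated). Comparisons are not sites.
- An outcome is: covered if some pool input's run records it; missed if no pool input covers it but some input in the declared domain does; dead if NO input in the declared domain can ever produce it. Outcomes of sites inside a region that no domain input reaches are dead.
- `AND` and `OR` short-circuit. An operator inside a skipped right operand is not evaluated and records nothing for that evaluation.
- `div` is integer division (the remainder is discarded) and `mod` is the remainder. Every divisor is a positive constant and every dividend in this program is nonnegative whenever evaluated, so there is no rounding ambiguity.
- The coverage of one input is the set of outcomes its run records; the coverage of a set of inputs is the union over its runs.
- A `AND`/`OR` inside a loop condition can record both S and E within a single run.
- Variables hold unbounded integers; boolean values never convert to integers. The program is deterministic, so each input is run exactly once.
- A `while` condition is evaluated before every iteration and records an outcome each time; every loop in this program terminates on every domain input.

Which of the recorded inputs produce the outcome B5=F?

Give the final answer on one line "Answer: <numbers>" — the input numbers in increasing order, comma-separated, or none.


input #1 (p=3, t=4): hits B5=F
input #2 (p=1, t=2): hits B5=F
input #3 (p=5, t=4): hits B5=F
input #4 (p=2, t=-1): hits B5=F
input #5 (p=4, t=4): hits B5=F
input #6 (p=7, t=2): hits B5=F
Answer: 1, 2, 3, 4, 5, 6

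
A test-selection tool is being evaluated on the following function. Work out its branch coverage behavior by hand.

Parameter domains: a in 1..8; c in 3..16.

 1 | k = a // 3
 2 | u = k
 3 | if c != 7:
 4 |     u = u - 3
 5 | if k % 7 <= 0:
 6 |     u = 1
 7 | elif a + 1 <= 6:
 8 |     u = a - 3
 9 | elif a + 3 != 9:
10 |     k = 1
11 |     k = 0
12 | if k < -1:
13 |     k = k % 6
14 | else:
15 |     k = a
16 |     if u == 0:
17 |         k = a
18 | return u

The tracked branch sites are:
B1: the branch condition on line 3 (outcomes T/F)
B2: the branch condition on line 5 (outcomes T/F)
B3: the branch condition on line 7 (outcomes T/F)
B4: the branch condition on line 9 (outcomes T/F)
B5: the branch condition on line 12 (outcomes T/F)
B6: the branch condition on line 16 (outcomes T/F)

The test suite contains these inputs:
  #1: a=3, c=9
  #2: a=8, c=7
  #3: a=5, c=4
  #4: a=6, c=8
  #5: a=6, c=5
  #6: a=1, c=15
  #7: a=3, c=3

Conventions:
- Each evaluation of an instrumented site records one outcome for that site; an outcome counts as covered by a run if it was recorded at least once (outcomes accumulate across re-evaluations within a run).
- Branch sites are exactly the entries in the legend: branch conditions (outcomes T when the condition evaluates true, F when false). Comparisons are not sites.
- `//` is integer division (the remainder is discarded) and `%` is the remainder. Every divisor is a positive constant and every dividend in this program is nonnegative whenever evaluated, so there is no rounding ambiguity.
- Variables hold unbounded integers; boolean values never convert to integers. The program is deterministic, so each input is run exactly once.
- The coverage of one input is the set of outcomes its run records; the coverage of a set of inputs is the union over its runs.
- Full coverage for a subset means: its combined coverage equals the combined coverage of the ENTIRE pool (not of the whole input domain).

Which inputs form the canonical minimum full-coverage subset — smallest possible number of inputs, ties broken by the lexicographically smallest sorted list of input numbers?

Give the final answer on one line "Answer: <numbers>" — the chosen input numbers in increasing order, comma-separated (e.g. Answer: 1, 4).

#1 (a=3, c=9) -> B1->T, B2->F, B3->T, B5->F, B6->T; covered: B1=T, B2=F, B3=T, B5=F, B6=T
#2 (a=8, c=7) -> B1->F, B2->F, B3->F, B4->T, B5->F, B6->F; covered: B1=F, B2=F, B3=F, B4=T, B5=F, B6=F
#3 (a=5, c=4) -> B1->T, B2->F, B3->T, B5->F, B6->F; covered: B1=T, B2=F, B3=T, B5=F, B6=F
#4 (a=6, c=8) -> B1->T, B2->F, B3->F, B4->F, B5->F, B6->F; covered: B1=T, B2=F, B3=F, B4=F, B5=F, B6=F
#5 (a=6, c=5) -> B1->T, B2->F, B3->F, B4->F, B5->F, B6->F; covered: B1=T, B2=F, B3=F, B4=F, B5=F, B6=F
#6 (a=1, c=15) -> B1->T, B2->T, B5->F, B6->F; covered: B1=T, B2=T, B5=F, B6=F
#7 (a=3, c=3) -> B1->T, B2->F, B3->T, B5->F, B6->T; covered: B1=T, B2=F, B3=T, B5=F, B6=T
pool-wide coverage (11 outcomes): B1=T, B1=F, B2=T, B2=F, B3=T, B3=F, B4=T, B4=F, B5=F, B6=T, B6=F
no size-1 subset reaches all 11 outcomes (best union: 6/11)
no size-2 subset reaches all 11 outcomes (best union: 9/11)
no size-3 subset reaches all 11 outcomes (best union: 10/11)
inputs {1, 2, 4, 6} (size 4) cover everything; no size-4 subset with a lexicographically smaller index list covers all 11

Answer: 1, 2, 4, 6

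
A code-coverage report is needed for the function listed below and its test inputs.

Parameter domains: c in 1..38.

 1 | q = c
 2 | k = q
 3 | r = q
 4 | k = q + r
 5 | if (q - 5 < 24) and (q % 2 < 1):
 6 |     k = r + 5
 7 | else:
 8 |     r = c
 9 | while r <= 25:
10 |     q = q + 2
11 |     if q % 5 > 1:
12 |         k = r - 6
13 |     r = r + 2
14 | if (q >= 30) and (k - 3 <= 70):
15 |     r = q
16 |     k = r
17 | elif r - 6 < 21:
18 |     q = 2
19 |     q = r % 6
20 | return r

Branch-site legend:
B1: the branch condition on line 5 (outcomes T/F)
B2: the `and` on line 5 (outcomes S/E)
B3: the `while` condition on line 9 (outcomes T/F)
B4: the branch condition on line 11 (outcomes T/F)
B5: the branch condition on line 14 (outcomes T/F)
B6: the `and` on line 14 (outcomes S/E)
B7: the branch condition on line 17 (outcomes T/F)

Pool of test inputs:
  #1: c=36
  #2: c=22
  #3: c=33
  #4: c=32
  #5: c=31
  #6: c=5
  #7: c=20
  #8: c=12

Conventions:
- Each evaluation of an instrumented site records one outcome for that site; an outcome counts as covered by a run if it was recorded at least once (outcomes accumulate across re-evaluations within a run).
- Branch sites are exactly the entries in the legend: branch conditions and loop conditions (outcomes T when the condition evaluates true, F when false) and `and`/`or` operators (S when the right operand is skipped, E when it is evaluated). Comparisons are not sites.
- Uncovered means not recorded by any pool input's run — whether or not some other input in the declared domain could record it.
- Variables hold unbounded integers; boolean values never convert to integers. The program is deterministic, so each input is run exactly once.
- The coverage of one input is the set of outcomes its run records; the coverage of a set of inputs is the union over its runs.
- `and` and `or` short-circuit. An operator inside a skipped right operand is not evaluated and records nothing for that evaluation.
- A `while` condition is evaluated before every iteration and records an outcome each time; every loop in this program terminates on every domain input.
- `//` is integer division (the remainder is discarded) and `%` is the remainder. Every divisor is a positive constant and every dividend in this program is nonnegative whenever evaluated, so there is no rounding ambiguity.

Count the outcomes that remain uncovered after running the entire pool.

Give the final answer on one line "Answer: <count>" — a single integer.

input #1 (c=36): events B2->S, B1->F, B3->F, B6->E, B5->T; covers B1=F, B2=S, B3=F, B5=T, B6=E
input #2 (c=22): events B2->E, B1->T, B3->T, B4->T, B3->T, B4->F, B3->F, B6->S, B5->F, B7->T; covers B1=T, B2=E, B3=T, B3=F, B4=T, B4=F, B5=F, B6=S, B7=T
input #3 (c=33): events B2->S, B1->F, B3->F, B6->E, B5->T; covers B1=F, B2=S, B3=F, B5=T, B6=E
input #4 (c=32): events B2->S, B1->F, B3->F, B6->E, B5->T; covers B1=F, B2=S, B3=F, B5=T, B6=E
input #5 (c=31): events B2->S, B1->F, B3->F, B6->E, B5->T; covers B1=F, B2=S, B3=F, B5=T, B6=E
input #6 (c=5): events B2->E, B1->F, B3->T, B4->T, B3->T, B4->T, B3->T, B4->F, B3->T, B4->T, B3->T, B4->F, B3->T, B4->T, ...; covers B1=F, B2=E, B3=T, B3=F, B4=T, B4=F, B5=F, B6=S, B7=F
input #7 (c=20): events B2->E, B1->T, B3->T, B4->T, B3->T, B4->T, B3->T, B4->F, B3->F, B6->S, B5->F, B7->T; covers B1=T, B2=E, B3=T, B3=F, B4=T, B4=F, B5=F, B6=S, B7=T
input #8 (c=12): events B2->E, B1->T, B3->T, B4->T, B3->T, B4->F, B3->T, B4->T, B3->T, B4->F, B3->T, B4->T, B3->T, B4->T, ...; covers B1=T, B2=E, B3=T, B3=F, B4=T, B4=F, B5=F, B6=S, B7=T
union over the pool: B1=T, B1=F, B2=S, B2=E, B3=T, B3=F, B4=T, B4=F, B5=T, B5=F, B6=S, B6=E, B7=T, B7=F
uncovered (0 of 14): none

Answer: 0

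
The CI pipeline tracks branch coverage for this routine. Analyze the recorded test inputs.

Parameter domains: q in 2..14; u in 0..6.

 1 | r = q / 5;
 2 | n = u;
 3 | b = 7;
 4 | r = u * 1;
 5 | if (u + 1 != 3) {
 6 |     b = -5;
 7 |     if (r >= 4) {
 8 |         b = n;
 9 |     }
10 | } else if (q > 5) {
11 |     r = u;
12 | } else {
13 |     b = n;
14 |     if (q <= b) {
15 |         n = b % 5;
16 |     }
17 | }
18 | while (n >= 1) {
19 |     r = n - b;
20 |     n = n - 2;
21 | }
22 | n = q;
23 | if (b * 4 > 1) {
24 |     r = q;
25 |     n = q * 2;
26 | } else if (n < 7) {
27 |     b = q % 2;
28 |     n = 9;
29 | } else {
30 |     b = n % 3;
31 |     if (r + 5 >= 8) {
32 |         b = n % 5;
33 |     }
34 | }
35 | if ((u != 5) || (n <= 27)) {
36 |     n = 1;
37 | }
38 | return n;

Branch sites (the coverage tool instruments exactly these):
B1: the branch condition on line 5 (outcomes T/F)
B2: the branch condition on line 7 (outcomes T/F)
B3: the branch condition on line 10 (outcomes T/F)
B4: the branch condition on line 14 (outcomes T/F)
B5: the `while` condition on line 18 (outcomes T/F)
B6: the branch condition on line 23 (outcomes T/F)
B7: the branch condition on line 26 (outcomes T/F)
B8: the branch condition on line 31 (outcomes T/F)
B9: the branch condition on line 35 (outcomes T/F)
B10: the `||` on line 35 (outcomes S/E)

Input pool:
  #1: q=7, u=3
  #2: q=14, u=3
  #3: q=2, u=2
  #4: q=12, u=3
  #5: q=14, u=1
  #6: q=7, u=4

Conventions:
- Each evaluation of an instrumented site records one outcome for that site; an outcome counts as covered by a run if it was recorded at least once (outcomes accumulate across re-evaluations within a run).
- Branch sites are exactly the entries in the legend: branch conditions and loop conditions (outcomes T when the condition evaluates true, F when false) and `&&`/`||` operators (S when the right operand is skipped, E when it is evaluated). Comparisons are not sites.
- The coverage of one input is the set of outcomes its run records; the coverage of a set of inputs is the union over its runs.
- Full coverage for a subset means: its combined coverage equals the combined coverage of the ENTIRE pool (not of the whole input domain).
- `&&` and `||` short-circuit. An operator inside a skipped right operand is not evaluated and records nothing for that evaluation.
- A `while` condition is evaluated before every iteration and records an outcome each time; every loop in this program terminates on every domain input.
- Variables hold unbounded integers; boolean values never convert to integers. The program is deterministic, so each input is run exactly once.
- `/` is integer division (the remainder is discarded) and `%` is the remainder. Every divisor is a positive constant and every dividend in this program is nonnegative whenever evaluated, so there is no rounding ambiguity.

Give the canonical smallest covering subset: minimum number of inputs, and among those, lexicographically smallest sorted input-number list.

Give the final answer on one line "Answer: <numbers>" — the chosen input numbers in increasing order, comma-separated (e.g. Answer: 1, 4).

test 1 (q=7, u=3) fires B1->T, B2->F, B5->T, B5->T, B5->F, B6->F, B7->F, B8->T, B10->S, B9->T; hits B1=T, B2=F, B5=T, B5=F, B6=F, B7=F, B8=T, B9=T, B10=S
test 2 (q=14, u=3) fires B1->T, B2->F, B5->T, B5->T, B5->F, B6->F, B7->F, B8->T, B10->S, B9->T; hits B1=T, B2=F, B5=T, B5=F, B6=F, B7=F, B8=T, B9=T, B10=S
test 3 (q=2, u=2) fires B1->F, B3->F, B4->T, B5->T, B5->F, B6->T, B10->S, B9->T; hits B1=F, B3=F, B4=T, B5=T, B5=F, B6=T, B9=T, B10=S
test 4 (q=12, u=3) fires B1->T, B2->F, B5->T, B5->T, B5->F, B6->F, B7->F, B8->T, B10->S, B9->T; hits B1=T, B2=F, B5=T, B5=F, B6=F, B7=F, B8=T, B9=T, B10=S
test 5 (q=14, u=1) fires B1->T, B2->F, B5->T, B5->F, B6->F, B7->F, B8->T, B10->S, B9->T; hits B1=T, B2=F, B5=T, B5=F, B6=F, B7=F, B8=T, B9=T, B10=S
test 6 (q=7, u=4) fires B1->T, B2->T, B5->T, B5->T, B5->F, B6->T, B10->S, B9->T; hits B1=T, B2=T, B5=T, B5=F, B6=T, B9=T, B10=S
together the pool reaches 14 outcomes: B1=T, B1=F, B2=T, B2=F, B3=F, B4=T, B5=T, B5=F, B6=T, B6=F, B7=F, B8=T, B9=T, B10=S
no size-1 subset reaches all 14 outcomes (best union: 9/14)
no size-2 subset reaches all 14 outcomes (best union: 13/14)
size 3: inputs {1, 3, 6} cover all 14 outcomes, and no lexicographically smaller subset of this size does

Answer: 1, 3, 6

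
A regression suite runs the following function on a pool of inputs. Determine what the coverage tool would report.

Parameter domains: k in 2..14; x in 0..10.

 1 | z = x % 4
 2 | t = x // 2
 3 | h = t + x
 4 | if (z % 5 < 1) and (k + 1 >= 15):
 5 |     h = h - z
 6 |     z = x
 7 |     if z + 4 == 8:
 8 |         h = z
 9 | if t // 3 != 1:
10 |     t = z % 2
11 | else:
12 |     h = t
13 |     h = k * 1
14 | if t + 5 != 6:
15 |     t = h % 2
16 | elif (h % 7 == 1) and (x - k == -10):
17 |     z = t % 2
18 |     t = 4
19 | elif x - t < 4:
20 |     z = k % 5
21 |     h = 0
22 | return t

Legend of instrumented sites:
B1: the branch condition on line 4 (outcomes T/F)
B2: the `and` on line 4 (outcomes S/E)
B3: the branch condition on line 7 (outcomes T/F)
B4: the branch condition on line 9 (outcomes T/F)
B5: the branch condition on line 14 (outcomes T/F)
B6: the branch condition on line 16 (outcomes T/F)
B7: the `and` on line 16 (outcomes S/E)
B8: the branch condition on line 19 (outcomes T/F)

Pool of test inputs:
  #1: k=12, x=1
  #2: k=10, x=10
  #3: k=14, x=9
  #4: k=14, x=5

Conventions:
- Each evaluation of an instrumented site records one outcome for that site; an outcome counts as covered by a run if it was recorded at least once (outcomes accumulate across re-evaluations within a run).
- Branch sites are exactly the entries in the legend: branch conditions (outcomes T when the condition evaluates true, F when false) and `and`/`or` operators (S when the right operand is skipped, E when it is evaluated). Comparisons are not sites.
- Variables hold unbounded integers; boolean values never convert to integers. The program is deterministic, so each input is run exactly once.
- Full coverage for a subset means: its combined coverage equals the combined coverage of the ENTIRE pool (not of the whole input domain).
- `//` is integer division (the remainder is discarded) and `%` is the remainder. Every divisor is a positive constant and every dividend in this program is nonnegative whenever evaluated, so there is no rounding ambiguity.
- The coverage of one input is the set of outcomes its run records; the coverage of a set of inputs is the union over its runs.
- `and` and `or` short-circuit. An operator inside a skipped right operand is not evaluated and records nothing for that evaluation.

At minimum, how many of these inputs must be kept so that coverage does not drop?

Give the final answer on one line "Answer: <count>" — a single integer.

run #1 (k=12, x=1) runs B2->S, B1->F, B4->T, B5->F, B7->E, B6->F, B8->T; records B1=F, B2=S, B4=T, B5=F, B6=F, B7=E, B8=T
run #2 (k=10, x=10) runs B2->S, B1->F, B4->F, B5->T; records B1=F, B2=S, B4=F, B5=T
run #3 (k=14, x=9) runs B2->S, B1->F, B4->F, B5->T; records B1=F, B2=S, B4=F, B5=T
run #4 (k=14, x=5) runs B2->S, B1->F, B4->T, B5->F, B7->S, B6->F, B8->F; records B1=F, B2=S, B4=T, B5=F, B6=F, B7=S, B8=F
together the pool reaches 11 outcomes: B1=F, B2=S, B4=T, B4=F, B5=T, B5=F, B6=F, B7=S, B7=E, B8=T, B8=F
every size-1 subset falls short of the 11 outcomes (best: 7/11)
every size-2 subset falls short of the 11 outcomes (best: 9/11)
inputs {1, 2, 4} (size 3) cover everything; no size-3 subset with a lexicographically smaller index list covers all 11

Answer: 3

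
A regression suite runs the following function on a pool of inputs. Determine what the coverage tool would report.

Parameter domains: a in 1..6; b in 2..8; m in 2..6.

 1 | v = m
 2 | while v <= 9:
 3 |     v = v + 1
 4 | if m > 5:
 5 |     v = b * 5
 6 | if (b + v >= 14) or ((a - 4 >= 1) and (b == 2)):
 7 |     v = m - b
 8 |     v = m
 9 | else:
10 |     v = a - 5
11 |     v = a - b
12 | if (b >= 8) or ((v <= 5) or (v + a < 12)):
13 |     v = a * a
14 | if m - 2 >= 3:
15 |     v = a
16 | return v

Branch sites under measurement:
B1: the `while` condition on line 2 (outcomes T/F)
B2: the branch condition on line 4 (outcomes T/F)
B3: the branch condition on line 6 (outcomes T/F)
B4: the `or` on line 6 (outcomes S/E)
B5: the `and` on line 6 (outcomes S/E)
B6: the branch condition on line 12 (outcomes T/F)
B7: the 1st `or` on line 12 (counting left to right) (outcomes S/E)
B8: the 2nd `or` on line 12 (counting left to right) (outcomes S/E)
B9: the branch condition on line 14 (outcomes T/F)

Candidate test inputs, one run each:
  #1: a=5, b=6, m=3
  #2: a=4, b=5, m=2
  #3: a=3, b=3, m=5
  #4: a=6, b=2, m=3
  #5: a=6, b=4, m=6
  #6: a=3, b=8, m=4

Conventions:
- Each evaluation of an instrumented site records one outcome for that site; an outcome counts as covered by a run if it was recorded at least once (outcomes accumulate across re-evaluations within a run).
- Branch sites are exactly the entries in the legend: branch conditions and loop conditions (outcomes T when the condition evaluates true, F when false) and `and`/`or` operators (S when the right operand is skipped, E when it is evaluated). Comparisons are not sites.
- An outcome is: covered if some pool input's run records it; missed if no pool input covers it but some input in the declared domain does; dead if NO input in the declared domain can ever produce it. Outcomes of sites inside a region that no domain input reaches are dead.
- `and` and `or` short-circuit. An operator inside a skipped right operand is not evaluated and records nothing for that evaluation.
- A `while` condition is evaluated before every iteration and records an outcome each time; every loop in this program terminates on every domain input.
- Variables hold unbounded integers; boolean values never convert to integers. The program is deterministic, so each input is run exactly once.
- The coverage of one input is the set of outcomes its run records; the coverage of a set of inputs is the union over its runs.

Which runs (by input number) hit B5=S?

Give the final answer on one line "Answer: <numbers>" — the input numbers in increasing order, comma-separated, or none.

input #1 (a=5, b=6, m=3): does not produce B5=S
input #2 (a=4, b=5, m=2): does not produce B5=S
input #3 (a=3, b=3, m=5): produces B5=S
input #4 (a=6, b=2, m=3): does not produce B5=S
input #5 (a=6, b=4, m=6): does not produce B5=S
input #6 (a=3, b=8, m=4): does not produce B5=S

Answer: 3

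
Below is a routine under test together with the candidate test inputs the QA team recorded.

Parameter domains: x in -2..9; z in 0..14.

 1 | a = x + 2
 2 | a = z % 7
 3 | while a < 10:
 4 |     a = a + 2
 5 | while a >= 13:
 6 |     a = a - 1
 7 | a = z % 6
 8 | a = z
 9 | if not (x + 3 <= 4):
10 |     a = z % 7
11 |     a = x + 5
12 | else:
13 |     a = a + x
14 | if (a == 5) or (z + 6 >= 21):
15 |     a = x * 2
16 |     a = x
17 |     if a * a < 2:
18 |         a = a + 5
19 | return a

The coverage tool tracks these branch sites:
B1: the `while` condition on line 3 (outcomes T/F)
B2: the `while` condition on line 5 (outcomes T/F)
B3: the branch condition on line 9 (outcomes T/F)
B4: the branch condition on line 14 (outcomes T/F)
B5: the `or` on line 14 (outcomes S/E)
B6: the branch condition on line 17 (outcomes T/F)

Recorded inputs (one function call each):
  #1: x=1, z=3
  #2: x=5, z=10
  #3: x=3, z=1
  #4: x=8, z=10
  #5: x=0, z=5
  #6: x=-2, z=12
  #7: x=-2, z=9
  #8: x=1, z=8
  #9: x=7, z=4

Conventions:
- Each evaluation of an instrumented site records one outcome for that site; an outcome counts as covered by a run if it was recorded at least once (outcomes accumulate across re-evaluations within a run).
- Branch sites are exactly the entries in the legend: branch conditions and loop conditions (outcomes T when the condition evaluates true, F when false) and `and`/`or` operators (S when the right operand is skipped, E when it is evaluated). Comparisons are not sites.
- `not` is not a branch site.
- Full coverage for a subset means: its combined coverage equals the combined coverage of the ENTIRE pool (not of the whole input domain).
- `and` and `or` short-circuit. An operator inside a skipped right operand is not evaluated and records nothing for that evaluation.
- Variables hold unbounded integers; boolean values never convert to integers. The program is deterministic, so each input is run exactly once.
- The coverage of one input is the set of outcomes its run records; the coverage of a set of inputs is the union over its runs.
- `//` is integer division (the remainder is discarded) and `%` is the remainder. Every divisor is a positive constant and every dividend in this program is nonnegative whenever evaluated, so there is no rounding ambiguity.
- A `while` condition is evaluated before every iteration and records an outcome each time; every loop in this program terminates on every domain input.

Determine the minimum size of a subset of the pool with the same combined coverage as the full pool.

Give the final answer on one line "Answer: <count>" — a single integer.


input #1 (x=1, z=3): covers B1=T, B1=F, B2=F, B3=F, B4=F, B5=E
input #2 (x=5, z=10): covers B1=T, B1=F, B2=F, B3=T, B4=F, B5=E
input #3 (x=3, z=1): covers B1=T, B1=F, B2=F, B3=T, B4=F, B5=E
input #4 (x=8, z=10): covers B1=T, B1=F, B2=F, B3=T, B4=F, B5=E
input #5 (x=0, z=5): covers B1=T, B1=F, B2=F, B3=F, B4=T, B5=S, B6=T
input #6 (x=-2, z=12): covers B1=T, B1=F, B2=F, B3=F, B4=F, B5=E
input #7 (x=-2, z=9): covers B1=T, B1=F, B2=F, B3=F, B4=F, B5=E
input #8 (x=1, z=8): covers B1=T, B1=F, B2=F, B3=F, B4=F, B5=E
input #9 (x=7, z=4): covers B1=T, B1=F, B2=F, B3=T, B4=F, B5=E
pool-wide coverage (10 outcomes): B1=T, B1=F, B2=F, B3=T, B3=F, B4=T, B4=F, B5=S, B5=E, B6=T
every size-1 subset falls short of the 10 outcomes (best: 7/10)
inputs {2, 5} (size 2) cover everything; no size-2 subset with a lexicographically smaller index list covers all 10
Answer: 2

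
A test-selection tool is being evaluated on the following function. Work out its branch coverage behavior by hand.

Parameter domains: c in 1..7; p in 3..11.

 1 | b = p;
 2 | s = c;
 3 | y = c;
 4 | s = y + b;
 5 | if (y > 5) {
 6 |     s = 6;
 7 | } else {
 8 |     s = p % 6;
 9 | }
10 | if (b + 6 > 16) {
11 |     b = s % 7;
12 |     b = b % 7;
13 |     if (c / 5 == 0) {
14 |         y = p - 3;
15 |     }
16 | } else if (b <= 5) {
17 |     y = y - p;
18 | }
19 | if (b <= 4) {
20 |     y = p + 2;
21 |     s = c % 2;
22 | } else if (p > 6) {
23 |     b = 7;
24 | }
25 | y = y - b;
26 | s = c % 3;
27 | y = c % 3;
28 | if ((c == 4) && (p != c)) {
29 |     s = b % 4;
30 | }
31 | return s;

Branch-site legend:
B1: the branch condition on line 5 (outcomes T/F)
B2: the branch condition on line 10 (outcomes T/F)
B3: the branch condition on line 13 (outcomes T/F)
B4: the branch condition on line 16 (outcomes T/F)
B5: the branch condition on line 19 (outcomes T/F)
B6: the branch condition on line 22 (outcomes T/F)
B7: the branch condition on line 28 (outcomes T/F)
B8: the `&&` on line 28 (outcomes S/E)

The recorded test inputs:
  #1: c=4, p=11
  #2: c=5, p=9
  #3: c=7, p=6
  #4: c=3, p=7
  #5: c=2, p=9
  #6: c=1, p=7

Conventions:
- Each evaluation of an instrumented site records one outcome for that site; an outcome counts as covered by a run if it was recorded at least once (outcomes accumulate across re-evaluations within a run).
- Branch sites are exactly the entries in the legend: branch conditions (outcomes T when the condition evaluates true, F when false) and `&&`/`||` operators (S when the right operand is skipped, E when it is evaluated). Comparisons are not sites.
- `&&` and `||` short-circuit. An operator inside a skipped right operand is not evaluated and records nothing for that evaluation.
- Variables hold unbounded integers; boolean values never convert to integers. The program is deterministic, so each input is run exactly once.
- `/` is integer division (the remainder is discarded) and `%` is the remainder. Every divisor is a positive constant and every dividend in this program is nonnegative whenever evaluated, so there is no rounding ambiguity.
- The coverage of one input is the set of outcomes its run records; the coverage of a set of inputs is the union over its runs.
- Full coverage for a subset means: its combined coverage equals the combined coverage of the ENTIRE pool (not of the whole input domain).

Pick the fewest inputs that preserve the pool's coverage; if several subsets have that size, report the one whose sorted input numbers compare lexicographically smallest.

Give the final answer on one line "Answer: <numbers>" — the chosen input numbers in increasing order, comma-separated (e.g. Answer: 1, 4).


#1 (c=4, p=11) -> B1->F, B2->T, B3->T, B5->F, B6->T, B8->E, B7->T; covered: B1=F, B2=T, B3=T, B5=F, B6=T, B7=T, B8=E
#2 (c=5, p=9) -> B1->F, B2->F, B4->F, B5->F, B6->T, B8->S, B7->F; covered: B1=F, B2=F, B4=F, B5=F, B6=T, B7=F, B8=S
#3 (c=7, p=6) -> B1->T, B2->F, B4->F, B5->F, B6->F, B8->S, B7->F; covered: B1=T, B2=F, B4=F, B5=F, B6=F, B7=F, B8=S
#4 (c=3, p=7) -> B1->F, B2->F, B4->F, B5->F, B6->T, B8->S, B7->F; covered: B1=F, B2=F, B4=F, B5=F, B6=T, B7=F, B8=S
#5 (c=2, p=9) -> B1->F, B2->F, B4->F, B5->F, B6->T, B8->S, B7->F; covered: B1=F, B2=F, B4=F, B5=F, B6=T, B7=F, B8=S
#6 (c=1, p=7) -> B1->F, B2->F, B4->F, B5->F, B6->T, B8->S, B7->F; covered: B1=F, B2=F, B4=F, B5=F, B6=T, B7=F, B8=S
together the pool reaches 13 outcomes: B1=T, B1=F, B2=T, B2=F, B3=T, B4=F, B5=F, B6=T, B6=F, B7=T, B7=F, B8=S, B8=E
size 1 is not enough: best union over all size-1 subsets is 7/13
at size 2, {1, 3} reaches all 13 outcomes; every lexicographically earlier size-2 subset fails
Answer: 1, 3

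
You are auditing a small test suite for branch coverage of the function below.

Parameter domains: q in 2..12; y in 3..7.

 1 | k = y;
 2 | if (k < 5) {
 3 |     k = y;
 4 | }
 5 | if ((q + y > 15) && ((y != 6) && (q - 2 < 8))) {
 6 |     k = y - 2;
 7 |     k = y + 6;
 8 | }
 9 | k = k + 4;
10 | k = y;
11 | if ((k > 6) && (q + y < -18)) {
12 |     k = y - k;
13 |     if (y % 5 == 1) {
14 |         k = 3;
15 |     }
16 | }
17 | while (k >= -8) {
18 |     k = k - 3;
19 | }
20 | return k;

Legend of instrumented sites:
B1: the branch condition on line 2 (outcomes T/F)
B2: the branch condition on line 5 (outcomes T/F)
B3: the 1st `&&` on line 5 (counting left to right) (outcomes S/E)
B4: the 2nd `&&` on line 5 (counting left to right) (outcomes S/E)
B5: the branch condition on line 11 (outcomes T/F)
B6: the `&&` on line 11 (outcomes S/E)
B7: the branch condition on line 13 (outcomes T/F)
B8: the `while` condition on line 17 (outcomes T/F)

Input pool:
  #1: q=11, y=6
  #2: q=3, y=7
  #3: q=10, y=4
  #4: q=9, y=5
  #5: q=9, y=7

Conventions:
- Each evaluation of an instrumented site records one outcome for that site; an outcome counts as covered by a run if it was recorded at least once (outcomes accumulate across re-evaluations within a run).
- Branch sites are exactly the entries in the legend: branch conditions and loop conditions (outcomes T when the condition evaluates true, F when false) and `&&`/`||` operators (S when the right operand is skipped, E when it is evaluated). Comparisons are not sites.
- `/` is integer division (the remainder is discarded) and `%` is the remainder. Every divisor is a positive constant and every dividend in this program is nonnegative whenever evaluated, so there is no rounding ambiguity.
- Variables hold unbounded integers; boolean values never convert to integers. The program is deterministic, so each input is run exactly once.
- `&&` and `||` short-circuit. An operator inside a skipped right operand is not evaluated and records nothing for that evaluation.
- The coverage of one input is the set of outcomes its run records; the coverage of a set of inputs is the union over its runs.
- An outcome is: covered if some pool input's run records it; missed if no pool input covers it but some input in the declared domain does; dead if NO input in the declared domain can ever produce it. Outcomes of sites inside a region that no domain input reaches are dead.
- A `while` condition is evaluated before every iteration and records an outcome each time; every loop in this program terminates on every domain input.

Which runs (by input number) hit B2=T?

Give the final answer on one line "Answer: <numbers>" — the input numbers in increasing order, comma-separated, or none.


input #1 (q=11, y=6): never hits B2=T
input #2 (q=3, y=7): never hits B2=T
input #3 (q=10, y=4): never hits B2=T
input #4 (q=9, y=5): never hits B2=T
input #5 (q=9, y=7): hits B2=T
Answer: 5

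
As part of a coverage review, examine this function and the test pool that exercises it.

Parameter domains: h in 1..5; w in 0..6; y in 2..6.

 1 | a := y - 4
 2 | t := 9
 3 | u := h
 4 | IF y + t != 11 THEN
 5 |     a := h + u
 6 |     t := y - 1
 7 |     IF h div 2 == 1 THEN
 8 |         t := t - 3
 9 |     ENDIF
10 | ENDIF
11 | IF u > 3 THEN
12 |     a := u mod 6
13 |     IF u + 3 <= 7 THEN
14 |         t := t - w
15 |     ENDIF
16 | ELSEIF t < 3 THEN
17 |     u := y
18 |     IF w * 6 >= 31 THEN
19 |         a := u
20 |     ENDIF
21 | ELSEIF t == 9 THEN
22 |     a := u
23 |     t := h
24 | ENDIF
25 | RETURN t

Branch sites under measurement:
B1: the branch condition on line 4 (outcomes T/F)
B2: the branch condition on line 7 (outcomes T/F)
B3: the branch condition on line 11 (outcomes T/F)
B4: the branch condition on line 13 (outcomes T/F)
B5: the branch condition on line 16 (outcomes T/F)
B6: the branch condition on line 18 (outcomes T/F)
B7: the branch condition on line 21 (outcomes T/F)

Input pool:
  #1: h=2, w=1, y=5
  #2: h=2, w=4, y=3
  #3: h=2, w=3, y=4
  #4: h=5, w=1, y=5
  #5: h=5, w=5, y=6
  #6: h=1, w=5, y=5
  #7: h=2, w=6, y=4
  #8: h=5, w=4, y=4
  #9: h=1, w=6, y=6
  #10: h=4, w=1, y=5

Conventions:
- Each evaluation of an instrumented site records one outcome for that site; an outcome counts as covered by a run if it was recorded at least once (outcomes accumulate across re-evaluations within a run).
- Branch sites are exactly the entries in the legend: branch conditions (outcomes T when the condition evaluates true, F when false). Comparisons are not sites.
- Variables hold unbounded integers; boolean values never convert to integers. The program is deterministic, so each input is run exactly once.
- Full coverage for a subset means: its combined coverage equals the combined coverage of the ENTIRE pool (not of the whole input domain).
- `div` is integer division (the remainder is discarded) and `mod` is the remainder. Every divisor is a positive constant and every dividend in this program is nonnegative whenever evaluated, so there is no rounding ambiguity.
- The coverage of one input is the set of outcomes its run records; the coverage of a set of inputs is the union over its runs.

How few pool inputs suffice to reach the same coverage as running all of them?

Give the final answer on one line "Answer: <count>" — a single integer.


input #1, h=2, w=1, y=5: events B1->T, B2->T, B3->F, B5->T, B6->F; outcomes B1=T, B2=T, B3=F, B5=T, B6=F
input #2, h=2, w=4, y=3: events B1->T, B2->T, B3->F, B5->T, B6->F; outcomes B1=T, B2=T, B3=F, B5=T, B6=F
input #3, h=2, w=3, y=4: events B1->T, B2->T, B3->F, B5->T, B6->F; outcomes B1=T, B2=T, B3=F, B5=T, B6=F
input #4, h=5, w=1, y=5: events B1->T, B2->F, B3->T, B4->F; outcomes B1=T, B2=F, B3=T, B4=F
input #5, h=5, w=5, y=6: events B1->T, B2->F, B3->T, B4->F; outcomes B1=T, B2=F, B3=T, B4=F
input #6, h=1, w=5, y=5: events B1->T, B2->F, B3->F, B5->F, B7->F; outcomes B1=T, B2=F, B3=F, B5=F, B7=F
input #7, h=2, w=6, y=4: events B1->T, B2->T, B3->F, B5->T, B6->T; outcomes B1=T, B2=T, B3=F, B5=T, B6=T
input #8, h=5, w=4, y=4: events B1->T, B2->F, B3->T, B4->F; outcomes B1=T, B2=F, B3=T, B4=F
input #9, h=1, w=6, y=6: events B1->T, B2->F, B3->F, B5->F, B7->F; outcomes B1=T, B2=F, B3=F, B5=F, B7=F
input #10, h=4, w=1, y=5: events B1->T, B2->F, B3->T, B4->T; outcomes B1=T, B2=F, B3=T, B4=T
pool-wide coverage (12 outcomes): B1=T, B2=T, B2=F, B3=T, B3=F, B4=T, B4=F, B5=T, B5=F, B6=T, B6=F, B7=F
checked all size-1 subsets: none covers 12 outcomes (max 5/12)
checked all size-2 subsets: none covers 12 outcomes (max 8/12)
checked all size-3 subsets: none covers 12 outcomes (max 10/12)
checked all size-4 subsets: none covers 12 outcomes (max 11/12)
inputs {1, 4, 6, 7, 10} (size 5) cover everything; no size-5 subset with a lexicographically smaller index list covers all 12
Answer: 5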